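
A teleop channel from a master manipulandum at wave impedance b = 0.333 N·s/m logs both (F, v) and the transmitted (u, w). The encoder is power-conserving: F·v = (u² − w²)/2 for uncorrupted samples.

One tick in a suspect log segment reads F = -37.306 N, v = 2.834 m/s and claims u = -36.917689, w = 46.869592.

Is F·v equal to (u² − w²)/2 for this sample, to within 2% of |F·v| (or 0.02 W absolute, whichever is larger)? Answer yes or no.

F·v = (-37.306)×2.834 = -105.725204 W.
(u² − w²)/2 = (1362.915761 − 2196.758654)/2 = -416.921447 W.
|Δ| = 311.196243;  2% of max(1, |F·v|) = 2.114504.

no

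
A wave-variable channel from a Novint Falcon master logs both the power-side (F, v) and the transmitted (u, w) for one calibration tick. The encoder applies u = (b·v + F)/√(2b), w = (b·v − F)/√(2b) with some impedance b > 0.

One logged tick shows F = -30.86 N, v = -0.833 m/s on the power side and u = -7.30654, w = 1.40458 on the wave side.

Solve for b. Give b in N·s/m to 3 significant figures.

b = 25.1 N·s/m

u + w = -5.9020;  u + w = √(2b)·v, so √(2b) = -5.9020/(-0.833) = 7.0852.
b = (√(2b))²/2 = 50.1999/2 = 25.0999.
(Check via u − w = 2F/√(2b): u − w = -8.7111, 2F/√(2b) = -8.7111.)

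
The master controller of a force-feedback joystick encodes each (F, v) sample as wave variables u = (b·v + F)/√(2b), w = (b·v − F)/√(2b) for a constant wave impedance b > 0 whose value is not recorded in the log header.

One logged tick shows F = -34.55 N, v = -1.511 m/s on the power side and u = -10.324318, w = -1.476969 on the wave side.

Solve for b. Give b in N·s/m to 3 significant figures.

b = 30.5 N·s/m

u + w = -11.801287;  u + w = √(2b)·v, so √(2b) = -11.801287/(-1.511) = 7.810250.
b = (√(2b))²/2 = 60.999997/2 = 30.499999.
(Check via u − w = 2F/√(2b): u − w = -8.847349, 2F/√(2b) = -8.847349.)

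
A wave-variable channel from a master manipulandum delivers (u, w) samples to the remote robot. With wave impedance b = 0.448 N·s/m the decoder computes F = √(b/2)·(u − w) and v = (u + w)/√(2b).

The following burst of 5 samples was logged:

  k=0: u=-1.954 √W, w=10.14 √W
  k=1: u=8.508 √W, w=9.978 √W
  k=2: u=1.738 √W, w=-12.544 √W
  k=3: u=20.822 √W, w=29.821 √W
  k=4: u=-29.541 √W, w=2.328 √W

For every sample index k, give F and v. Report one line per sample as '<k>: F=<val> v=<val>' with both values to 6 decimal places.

0: F=-5.723926 v=8.648041
1: F=-0.695731 v=19.529402
2: F=6.759476 v=-11.415921
3: F=-4.259104 v=53.501434
4: F=-15.083164 v=-28.748978

k=0: u−w=-12.094000, u+w=8.186000; √(b/2)=0.473286, √(2b)=0.946573; F=0.473286×(-12.094)=-5.723926, v=8.186000/0.946573=8.648041
k=1: u−w=-1.470000, u+w=18.486000; √(b/2)=0.473286, √(2b)=0.946573; F=0.473286×(-1.47)=-0.695731, v=18.486000/0.946573=19.529402
k=2: u−w=14.282000, u+w=-10.806000; √(b/2)=0.473286, √(2b)=0.946573; F=0.473286×14.282=6.759476, v=-10.806000/0.946573=-11.415921
k=3: u−w=-8.999000, u+w=50.643000; √(b/2)=0.473286, √(2b)=0.946573; F=0.473286×(-8.999)=-4.259104, v=50.643000/0.946573=53.501434
k=4: u−w=-31.869000, u+w=-27.213000; √(b/2)=0.473286, √(2b)=0.946573; F=0.473286×(-31.869)=-15.083164, v=-27.213000/0.946573=-28.748978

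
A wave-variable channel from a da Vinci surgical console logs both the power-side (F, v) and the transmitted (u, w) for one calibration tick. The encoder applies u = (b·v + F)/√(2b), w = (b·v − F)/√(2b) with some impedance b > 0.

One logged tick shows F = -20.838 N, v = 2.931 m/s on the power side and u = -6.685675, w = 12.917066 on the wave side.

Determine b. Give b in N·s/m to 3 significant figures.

b = 2.26 N·s/m

u + w = 6.231391;  u + w = √(2b)·v, so √(2b) = 6.231391/2.931 = 2.126029.
b = (√(2b))²/2 = 4.519999/2 = 2.260000.
(Check via u − w = 2F/√(2b): u − w = -19.602741, 2F/√(2b) = -19.602743.)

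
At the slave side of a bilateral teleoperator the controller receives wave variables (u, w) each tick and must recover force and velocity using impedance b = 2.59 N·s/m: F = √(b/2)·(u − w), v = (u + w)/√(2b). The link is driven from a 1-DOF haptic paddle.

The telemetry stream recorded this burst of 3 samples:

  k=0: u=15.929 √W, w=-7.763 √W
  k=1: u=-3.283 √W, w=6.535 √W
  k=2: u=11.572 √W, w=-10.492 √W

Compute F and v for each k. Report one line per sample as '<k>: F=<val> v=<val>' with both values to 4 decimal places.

0: F=26.9610 v=3.5879
1: F=-11.1727 v=1.4288
2: F=25.1084 v=0.4745

k=0: u−w=23.6920, u+w=8.1660; √(b/2)=1.1380, √(2b)=2.2760; F=1.1380×23.692=26.9610, v=8.1660/2.2760=3.5879
k=1: u−w=-9.8180, u+w=3.2520; √(b/2)=1.1380, √(2b)=2.2760; F=1.1380×(-9.818)=-11.1727, v=3.2520/2.2760=1.4288
k=2: u−w=22.0640, u+w=1.0800; √(b/2)=1.1380, √(2b)=2.2760; F=1.1380×22.064=25.1084, v=1.0800/2.2760=0.4745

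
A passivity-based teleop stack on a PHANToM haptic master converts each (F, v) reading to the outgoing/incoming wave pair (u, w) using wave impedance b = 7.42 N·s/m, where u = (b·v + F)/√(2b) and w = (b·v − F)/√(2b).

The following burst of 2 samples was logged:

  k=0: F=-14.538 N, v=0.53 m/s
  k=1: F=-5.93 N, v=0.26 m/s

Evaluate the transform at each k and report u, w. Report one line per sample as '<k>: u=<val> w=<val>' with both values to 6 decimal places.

k=0: b·v=7.42×0.53=3.932600; √(2b)=3.852272; u=(3.932600+(-14.538))/3.852272=-2.753025, w=(3.932600−(-14.538))/3.852272=4.794729
k=1: b·v=7.42×0.26=1.929200; √(2b)=3.852272; u=(1.929200+(-5.93))/3.852272=-1.038556, w=(1.929200−(-5.93))/3.852272=2.040147

0: u=-2.753025 w=4.794729
1: u=-1.038556 w=2.040147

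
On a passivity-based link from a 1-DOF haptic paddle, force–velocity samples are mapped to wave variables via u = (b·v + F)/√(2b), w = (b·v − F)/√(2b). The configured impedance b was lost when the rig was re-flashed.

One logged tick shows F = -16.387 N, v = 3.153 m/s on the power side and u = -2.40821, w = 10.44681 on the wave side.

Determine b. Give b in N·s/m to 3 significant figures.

b = 3.25 N·s/m

u + w = 8.0386;  u + w = √(2b)·v, so √(2b) = 8.0386/3.153 = 2.5495.
b = (√(2b))²/2 = 6.5000/2 = 3.2500.
(Check via u − w = 2F/√(2b): u − w = -12.8550, 2F/√(2b) = -12.8550.)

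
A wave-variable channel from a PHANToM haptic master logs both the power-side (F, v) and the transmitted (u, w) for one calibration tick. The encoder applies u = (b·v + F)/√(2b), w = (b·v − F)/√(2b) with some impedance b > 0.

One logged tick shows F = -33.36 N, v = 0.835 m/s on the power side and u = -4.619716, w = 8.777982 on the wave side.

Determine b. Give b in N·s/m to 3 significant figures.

b = 12.4 N·s/m

u + w = 4.158266;  u + w = √(2b)·v, so √(2b) = 4.158266/0.835 = 4.979959.
b = (√(2b))²/2 = 24.799994/2 = 12.399997.
(Check via u − w = 2F/√(2b): u − w = -13.397698, 2F/√(2b) = -13.397700.)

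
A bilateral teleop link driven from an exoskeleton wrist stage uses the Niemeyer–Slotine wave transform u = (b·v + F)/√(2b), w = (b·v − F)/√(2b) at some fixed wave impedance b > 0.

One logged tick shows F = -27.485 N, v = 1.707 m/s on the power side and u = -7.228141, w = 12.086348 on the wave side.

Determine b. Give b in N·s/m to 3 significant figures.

u + w = 4.858207;  u + w = √(2b)·v, so √(2b) = 4.858207/1.707 = 2.846050.
b = (√(2b))²/2 = 8.099999/2 = 4.050000.
(Check via u − w = 2F/√(2b): u − w = -19.314489, 2F/√(2b) = -19.314490.)

b = 4.05 N·s/m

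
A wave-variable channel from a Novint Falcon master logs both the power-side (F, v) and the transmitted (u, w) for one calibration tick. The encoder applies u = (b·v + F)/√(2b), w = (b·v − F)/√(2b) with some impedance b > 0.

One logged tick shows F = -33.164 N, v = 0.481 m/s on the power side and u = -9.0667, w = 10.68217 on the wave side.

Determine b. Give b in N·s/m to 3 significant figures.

b = 5.64 N·s/m

u + w = 1.6155;  u + w = √(2b)·v, so √(2b) = 1.6155/0.481 = 3.3586.
b = (√(2b))²/2 = 11.2800/2 = 5.6400.
(Check via u − w = 2F/√(2b): u − w = -19.7489, 2F/√(2b) = -19.7489.)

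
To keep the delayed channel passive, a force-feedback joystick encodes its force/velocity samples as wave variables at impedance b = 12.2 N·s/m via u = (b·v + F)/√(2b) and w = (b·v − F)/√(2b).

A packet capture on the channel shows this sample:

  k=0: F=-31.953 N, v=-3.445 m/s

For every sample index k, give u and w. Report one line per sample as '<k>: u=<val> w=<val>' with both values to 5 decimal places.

k=0: b·v=12.2×(-3.445)=-42.02900; √(2b)=4.93964; u=(-42.02900+(-31.953))/4.93964=-14.97722, w=(-42.02900−(-31.953))/4.93964=-2.03983

0: u=-14.97722 w=-2.03983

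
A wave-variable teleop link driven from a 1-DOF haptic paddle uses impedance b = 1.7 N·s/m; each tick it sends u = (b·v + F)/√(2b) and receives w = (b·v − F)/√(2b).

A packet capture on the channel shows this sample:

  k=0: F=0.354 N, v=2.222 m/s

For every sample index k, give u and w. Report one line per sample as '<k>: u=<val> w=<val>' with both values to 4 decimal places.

k=0: b·v=1.7×2.222=3.7774; √(2b)=1.8439; u=(3.7774+0.354)/1.8439=2.2406, w=(3.7774−0.354)/1.8439=1.8566

0: u=2.2406 w=1.8566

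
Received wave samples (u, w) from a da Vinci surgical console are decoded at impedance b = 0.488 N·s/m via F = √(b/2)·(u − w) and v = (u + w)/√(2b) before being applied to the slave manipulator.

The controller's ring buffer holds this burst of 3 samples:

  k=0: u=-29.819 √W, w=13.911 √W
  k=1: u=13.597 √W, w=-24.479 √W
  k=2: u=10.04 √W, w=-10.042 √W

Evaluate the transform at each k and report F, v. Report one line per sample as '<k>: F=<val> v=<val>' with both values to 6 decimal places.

k=0: u−w=-43.730000, u+w=-15.908000; √(b/2)=0.493964, √(2b)=0.987927; F=0.493964×(-43.73)=-21.601027, v=-15.908000/0.987927=-16.102402
k=1: u−w=38.076000, u+w=-10.882000; √(b/2)=0.493964, √(2b)=0.987927; F=0.493964×38.076=18.808157, v=-10.882000/0.987927=-11.014983
k=2: u−w=20.082000, u+w=-0.002000; √(b/2)=0.493964, √(2b)=0.987927; F=0.493964×20.082=9.919776, v=-0.002000/0.987927=-0.002024

0: F=-21.601027 v=-16.102402
1: F=18.808157 v=-11.014983
2: F=9.919776 v=-0.002024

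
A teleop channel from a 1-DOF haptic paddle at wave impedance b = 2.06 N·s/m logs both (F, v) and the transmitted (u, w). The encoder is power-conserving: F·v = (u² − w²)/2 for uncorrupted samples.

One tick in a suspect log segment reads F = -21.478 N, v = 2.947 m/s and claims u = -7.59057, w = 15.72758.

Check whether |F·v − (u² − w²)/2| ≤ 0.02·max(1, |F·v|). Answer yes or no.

no

F·v = (-21.478)×2.947 = -63.29567 W.
(u² − w²)/2 = (57.61675 − 247.35677)/2 = -94.87001 W.
|Δ| = 31.57434;  2% of max(1, |F·v|) = 1.26591.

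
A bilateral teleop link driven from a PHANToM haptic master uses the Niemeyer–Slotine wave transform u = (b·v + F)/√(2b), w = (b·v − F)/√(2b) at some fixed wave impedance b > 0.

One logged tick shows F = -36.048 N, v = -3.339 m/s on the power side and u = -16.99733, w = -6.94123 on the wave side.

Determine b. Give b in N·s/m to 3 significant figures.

b = 25.7 N·s/m

u + w = -23.93856;  u + w = √(2b)·v, so √(2b) = -23.93856/(-3.339) = 7.16938.
b = (√(2b))²/2 = 51.40001/2 = 25.70001.
(Check via u − w = 2F/√(2b): u − w = -10.05610, 2F/√(2b) = -10.05610.)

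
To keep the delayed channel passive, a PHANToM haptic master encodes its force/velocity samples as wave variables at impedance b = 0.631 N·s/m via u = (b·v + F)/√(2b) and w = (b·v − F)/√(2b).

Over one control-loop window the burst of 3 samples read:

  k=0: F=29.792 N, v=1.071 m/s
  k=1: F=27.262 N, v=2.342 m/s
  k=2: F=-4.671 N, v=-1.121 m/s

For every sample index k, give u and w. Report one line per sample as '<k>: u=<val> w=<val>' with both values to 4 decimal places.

k=0: b·v=0.631×1.071=0.6758; √(2b)=1.1234; u=(0.6758+29.792)/1.1234=27.1214, w=(0.6758−29.792)/1.1234=-25.9182
k=1: b·v=0.631×2.342=1.4778; √(2b)=1.1234; u=(1.4778+27.262)/1.1234=25.5832, w=(1.4778−27.262)/1.1234=-22.9522
k=2: b·v=0.631×(-1.121)=-0.7074; √(2b)=1.1234; u=(-0.7074+(-4.671))/1.1234=-4.7876, w=(-0.7074−(-4.671))/1.1234=3.5283

0: u=27.1214 w=-25.9182
1: u=25.5832 w=-22.9522
2: u=-4.7876 w=3.5283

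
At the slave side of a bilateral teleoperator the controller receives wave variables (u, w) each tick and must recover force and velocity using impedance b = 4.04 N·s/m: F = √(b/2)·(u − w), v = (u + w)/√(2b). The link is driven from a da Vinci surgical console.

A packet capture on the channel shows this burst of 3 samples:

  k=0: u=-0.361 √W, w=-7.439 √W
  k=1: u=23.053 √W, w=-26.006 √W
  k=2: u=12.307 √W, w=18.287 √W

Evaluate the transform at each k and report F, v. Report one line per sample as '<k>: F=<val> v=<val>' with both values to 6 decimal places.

k=0: u−w=7.078000, u+w=-7.800000; √(b/2)=1.421267, √(2b)=2.842534; F=1.421267×7.078=10.059728, v=-7.800000/2.842534=-2.744030
k=1: u−w=49.059000, u+w=-2.953000; √(b/2)=1.421267, √(2b)=2.842534; F=1.421267×49.059=69.725940, v=-2.953000/2.842534=-1.038862
k=2: u−w=-5.980000, u+w=30.594000; √(b/2)=1.421267, √(2b)=2.842534; F=1.421267×(-5.98)=-8.499177, v=30.594000/2.842534=10.762932

0: F=10.059728 v=-2.744030
1: F=69.725940 v=-1.038862
2: F=-8.499177 v=10.762932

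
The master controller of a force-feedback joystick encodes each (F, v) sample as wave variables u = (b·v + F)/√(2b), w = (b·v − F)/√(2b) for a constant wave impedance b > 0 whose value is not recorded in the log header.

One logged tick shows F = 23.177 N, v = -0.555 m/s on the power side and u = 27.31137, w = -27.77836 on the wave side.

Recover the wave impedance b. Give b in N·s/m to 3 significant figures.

u + w = -0.46699;  u + w = √(2b)·v, so √(2b) = -0.46699/(-0.555) = 0.84142.
b = (√(2b))²/2 = 0.70799/2 = 0.35400.
(Check via u − w = 2F/√(2b): u − w = 55.08973, 2F/√(2b) = 55.08998.)

b = 0.354 N·s/m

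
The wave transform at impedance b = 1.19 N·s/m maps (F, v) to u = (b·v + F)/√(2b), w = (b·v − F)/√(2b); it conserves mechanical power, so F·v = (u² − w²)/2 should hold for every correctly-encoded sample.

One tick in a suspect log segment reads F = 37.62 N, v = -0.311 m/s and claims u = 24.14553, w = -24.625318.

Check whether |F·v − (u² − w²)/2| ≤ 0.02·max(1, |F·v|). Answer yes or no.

yes

F·v = 37.62×(-0.311) = -11.699820 W.
(u² − w²)/2 = (583.006619 − 606.406287)/2 = -11.699834 W.
|Δ| = 0.000014;  2% of max(1, |F·v|) = 0.233996.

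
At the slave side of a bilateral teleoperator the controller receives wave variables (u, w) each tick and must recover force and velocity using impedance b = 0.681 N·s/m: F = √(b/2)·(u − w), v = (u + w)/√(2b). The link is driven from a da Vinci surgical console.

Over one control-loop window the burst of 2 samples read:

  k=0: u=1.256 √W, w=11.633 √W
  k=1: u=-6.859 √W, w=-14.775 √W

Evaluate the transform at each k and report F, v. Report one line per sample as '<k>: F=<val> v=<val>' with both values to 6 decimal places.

k=0: u−w=-10.377000, u+w=12.889000; √(b/2)=0.583524, √(2b)=1.167048; F=0.583524×(-10.377)=-6.055226, v=12.889000/1.167048=11.044109
k=1: u−w=7.916000, u+w=-21.634000; √(b/2)=0.583524, √(2b)=1.167048; F=0.583524×7.916=4.619174, v=-21.634000/1.167048=-18.537377

0: F=-6.055226 v=11.044109
1: F=4.619174 v=-18.537377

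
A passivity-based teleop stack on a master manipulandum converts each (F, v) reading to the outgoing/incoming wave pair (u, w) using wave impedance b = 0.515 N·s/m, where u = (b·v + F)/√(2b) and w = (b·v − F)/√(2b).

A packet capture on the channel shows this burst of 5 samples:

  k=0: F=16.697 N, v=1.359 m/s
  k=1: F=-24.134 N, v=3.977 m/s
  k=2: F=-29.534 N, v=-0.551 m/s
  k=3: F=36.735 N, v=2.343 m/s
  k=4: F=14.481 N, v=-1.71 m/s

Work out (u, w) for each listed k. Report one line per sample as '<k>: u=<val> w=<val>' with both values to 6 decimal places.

k=0: b·v=0.515×1.359=0.699885; √(2b)=1.014889; u=(0.699885+16.697)/1.014889=17.141660, w=(0.699885−16.697)/1.014889=-15.762426
k=1: b·v=0.515×3.977=2.048155; √(2b)=1.014889; u=(2.048155+(-24.134))/1.014889=-21.761830, w=(2.048155−(-24.134))/1.014889=25.798044
k=2: b·v=0.515×(-0.551)=-0.283765; √(2b)=1.014889; u=(-0.283765+(-29.534))/1.014889=-29.380317, w=(-0.283765−(-29.534))/1.014889=28.821113
k=3: b·v=0.515×2.343=1.206645; √(2b)=1.014889; u=(1.206645+36.735)/1.014889=37.385014, w=(1.206645−36.735)/1.014889=-35.007128
k=4: b·v=0.515×(-1.71)=-0.880650; √(2b)=1.014889; u=(-0.880650+14.481)/1.014889=13.400823, w=(-0.880650−14.481)/1.014889=-15.136284

0: u=17.141660 w=-15.762426
1: u=-21.761830 w=25.798044
2: u=-29.380317 w=28.821113
3: u=37.385014 w=-35.007128
4: u=13.400823 w=-15.136284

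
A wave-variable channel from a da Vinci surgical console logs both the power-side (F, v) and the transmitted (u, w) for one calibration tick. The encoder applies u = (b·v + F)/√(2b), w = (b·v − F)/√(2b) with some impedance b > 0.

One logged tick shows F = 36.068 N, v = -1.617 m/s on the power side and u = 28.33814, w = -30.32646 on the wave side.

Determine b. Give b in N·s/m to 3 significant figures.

b = 0.756 N·s/m

u + w = -1.9883;  u + w = √(2b)·v, so √(2b) = -1.9883/(-1.617) = 1.2296.
b = (√(2b))²/2 = 1.5120/2 = 0.7560.
(Check via u − w = 2F/√(2b): u − w = 58.6646, 2F/√(2b) = 58.6646.)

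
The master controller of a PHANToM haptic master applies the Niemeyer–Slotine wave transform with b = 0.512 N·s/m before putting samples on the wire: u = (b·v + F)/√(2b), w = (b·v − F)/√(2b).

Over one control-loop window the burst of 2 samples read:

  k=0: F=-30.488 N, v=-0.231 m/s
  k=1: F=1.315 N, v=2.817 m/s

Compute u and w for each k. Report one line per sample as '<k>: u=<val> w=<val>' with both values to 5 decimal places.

k=0: b·v=0.512×(-0.231)=-0.11827; √(2b)=1.01193; u=(-0.11827+(-30.488))/1.01193=-30.24548, w=(-0.11827−(-30.488))/1.01193=30.01172
k=1: b·v=0.512×2.817=1.44230; √(2b)=1.01193; u=(1.44230+1.315)/1.01193=2.72480, w=(1.44230−1.315)/1.01193=0.12580

0: u=-30.24548 w=30.01172
1: u=2.72480 w=0.12580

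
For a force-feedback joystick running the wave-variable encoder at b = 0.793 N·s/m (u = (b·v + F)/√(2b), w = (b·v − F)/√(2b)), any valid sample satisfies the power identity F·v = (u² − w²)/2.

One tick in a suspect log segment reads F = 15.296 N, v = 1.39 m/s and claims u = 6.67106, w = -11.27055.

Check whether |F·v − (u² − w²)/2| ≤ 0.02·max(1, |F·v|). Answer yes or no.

F·v = 15.296×1.39 = 21.2614 W.
(u² − w²)/2 = (44.5030 − 127.0253)/2 = -41.2611 W.
|Δ| = 62.5226;  2% of max(1, |F·v|) = 0.4252.

no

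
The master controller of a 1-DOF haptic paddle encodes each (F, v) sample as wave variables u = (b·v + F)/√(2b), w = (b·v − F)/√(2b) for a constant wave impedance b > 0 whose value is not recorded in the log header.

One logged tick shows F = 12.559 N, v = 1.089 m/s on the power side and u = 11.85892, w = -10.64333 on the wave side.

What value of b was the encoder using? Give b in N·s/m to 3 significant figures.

u + w = 1.2156;  u + w = √(2b)·v, so √(2b) = 1.2156/1.089 = 1.1162.
b = (√(2b))²/2 = 1.2460/2 = 0.6230.
(Check via u − w = 2F/√(2b): u − w = 22.5023, 2F/√(2b) = 22.5022.)

b = 0.623 N·s/m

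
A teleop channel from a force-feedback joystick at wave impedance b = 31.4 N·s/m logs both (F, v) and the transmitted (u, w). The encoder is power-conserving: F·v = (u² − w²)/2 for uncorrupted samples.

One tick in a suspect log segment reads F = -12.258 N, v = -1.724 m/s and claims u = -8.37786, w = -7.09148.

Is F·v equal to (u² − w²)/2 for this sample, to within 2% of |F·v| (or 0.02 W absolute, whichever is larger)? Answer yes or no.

no

F·v = (-12.258)×(-1.724) = 21.1328 W.
(u² − w²)/2 = (70.1885 − 50.2891)/2 = 9.9497 W.
|Δ| = 11.1831;  2% of max(1, |F·v|) = 0.4227.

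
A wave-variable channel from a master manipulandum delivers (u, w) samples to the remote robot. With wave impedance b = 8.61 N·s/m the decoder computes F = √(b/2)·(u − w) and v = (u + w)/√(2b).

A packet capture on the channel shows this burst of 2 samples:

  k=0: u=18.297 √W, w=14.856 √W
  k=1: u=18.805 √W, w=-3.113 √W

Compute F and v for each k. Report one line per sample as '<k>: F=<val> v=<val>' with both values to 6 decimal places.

0: F=7.139557 v=7.989255
1: F=45.476549 v=3.781479

k=0: u−w=3.441000, u+w=33.153000; √(b/2)=2.074849, √(2b)=4.149699; F=2.074849×3.441=7.139557, v=33.153000/4.149699=7.989255
k=1: u−w=21.918000, u+w=15.692000; √(b/2)=2.074849, √(2b)=4.149699; F=2.074849×21.918=45.476549, v=15.692000/4.149699=3.781479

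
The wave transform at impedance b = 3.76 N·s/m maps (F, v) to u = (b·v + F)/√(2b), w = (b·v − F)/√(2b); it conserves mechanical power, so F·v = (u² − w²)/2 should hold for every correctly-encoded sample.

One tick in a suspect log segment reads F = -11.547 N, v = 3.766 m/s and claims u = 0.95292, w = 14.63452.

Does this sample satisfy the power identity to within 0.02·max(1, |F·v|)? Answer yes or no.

no

F·v = (-11.547)×3.766 = -43.4860 W.
(u² − w²)/2 = (0.9081 − 214.1692)/2 = -106.6306 W.
|Δ| = 63.1446;  2% of max(1, |F·v|) = 0.8697.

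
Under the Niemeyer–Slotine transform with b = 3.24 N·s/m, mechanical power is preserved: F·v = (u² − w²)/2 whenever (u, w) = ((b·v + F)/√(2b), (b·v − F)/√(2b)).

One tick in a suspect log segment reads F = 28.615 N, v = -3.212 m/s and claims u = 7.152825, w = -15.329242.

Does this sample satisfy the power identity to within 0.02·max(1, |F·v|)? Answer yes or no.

yes

F·v = 28.615×(-3.212) = -91.911380 W.
(u² − w²)/2 = (51.162905 − 234.985660)/2 = -91.911377 W.
|Δ| = 0.000003;  2% of max(1, |F·v|) = 1.838228.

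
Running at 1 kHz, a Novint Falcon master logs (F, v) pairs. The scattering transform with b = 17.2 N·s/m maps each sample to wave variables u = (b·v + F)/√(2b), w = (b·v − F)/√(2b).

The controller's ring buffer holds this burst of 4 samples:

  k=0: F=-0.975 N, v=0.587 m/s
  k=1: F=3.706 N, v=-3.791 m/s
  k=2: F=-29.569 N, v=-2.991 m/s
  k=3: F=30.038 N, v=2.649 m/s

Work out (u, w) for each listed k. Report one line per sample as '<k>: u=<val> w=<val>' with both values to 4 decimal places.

0: u=1.5552 w=1.8877
1: u=-10.4855 w=-11.7493
2: u=-13.8128 w=-3.7299
3: u=12.8898 w=2.6470

k=0: b·v=17.2×0.587=10.0964; √(2b)=5.8652; u=(10.0964+(-0.975))/5.8652=1.5552, w=(10.0964−(-0.975))/5.8652=1.8877
k=1: b·v=17.2×(-3.791)=-65.2052; √(2b)=5.8652; u=(-65.2052+3.706)/5.8652=-10.4855, w=(-65.2052−3.706)/5.8652=-11.7493
k=2: b·v=17.2×(-2.991)=-51.4452; √(2b)=5.8652; u=(-51.4452+(-29.569))/5.8652=-13.8128, w=(-51.4452−(-29.569))/5.8652=-3.7299
k=3: b·v=17.2×2.649=45.5628; √(2b)=5.8652; u=(45.5628+30.038)/5.8652=12.8898, w=(45.5628−30.038)/5.8652=2.6470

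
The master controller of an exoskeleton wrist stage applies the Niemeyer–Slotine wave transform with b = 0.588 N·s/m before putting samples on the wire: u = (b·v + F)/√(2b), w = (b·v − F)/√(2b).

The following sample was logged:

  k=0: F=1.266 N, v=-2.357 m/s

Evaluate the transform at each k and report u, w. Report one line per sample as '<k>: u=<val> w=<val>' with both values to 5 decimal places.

0: u=-0.11058 w=-2.44543

k=0: b·v=0.588×(-2.357)=-1.38592; √(2b)=1.08444; u=(-1.38592+1.266)/1.08444=-0.11058, w=(-1.38592−1.266)/1.08444=-2.44543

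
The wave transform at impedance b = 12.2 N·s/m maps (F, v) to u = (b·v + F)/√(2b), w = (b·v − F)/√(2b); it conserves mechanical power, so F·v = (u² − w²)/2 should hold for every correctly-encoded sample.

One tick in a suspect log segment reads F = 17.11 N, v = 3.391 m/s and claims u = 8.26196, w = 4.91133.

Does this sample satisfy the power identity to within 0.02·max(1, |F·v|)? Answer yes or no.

F·v = 17.11×3.391 = 58.02001 W.
(u² − w²)/2 = (68.25998 − 24.12116)/2 = 22.06941 W.
|Δ| = 35.95060;  2% of max(1, |F·v|) = 1.16040.

no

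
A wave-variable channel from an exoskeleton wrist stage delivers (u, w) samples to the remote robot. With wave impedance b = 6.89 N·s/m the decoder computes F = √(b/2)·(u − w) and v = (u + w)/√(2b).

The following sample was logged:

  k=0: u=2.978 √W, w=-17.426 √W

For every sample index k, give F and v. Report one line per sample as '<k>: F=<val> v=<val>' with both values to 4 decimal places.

0: F=37.8713 v=-3.8921

k=0: u−w=20.4040, u+w=-14.4480; √(b/2)=1.8561, √(2b)=3.7121; F=1.8561×20.404=37.8713, v=-14.4480/3.7121=-3.8921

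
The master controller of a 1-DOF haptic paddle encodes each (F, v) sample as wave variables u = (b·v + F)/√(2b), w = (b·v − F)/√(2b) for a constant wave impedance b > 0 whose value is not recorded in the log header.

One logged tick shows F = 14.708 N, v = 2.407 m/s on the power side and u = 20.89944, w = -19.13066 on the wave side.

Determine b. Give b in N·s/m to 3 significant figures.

u + w = 1.7688;  u + w = √(2b)·v, so √(2b) = 1.7688/2.407 = 0.7348.
b = (√(2b))²/2 = 0.5400/2 = 0.2700.
(Check via u − w = 2F/√(2b): u − w = 40.0301, 2F/√(2b) = 40.0300.)

b = 0.27 N·s/m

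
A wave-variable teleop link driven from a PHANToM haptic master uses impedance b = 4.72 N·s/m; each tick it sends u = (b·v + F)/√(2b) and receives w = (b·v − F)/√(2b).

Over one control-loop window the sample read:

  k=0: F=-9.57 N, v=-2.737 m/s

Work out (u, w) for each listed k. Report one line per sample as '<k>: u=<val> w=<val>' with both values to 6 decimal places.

k=0: b·v=4.72×(-2.737)=-12.918640; √(2b)=3.072458; u=(-12.918640+(-9.57))/3.072458=-7.319429, w=(-12.918640−(-9.57))/3.072458=-1.089889

0: u=-7.319429 w=-1.089889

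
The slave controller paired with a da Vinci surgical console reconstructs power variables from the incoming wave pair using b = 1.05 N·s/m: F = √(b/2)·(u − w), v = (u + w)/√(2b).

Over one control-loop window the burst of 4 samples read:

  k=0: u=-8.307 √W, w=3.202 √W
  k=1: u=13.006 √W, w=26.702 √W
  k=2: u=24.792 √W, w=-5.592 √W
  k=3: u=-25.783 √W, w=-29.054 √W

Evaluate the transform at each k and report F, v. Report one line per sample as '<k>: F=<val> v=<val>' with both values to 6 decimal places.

k=0: u−w=-11.509000, u+w=-5.105000; √(b/2)=0.724569, √(2b)=1.449138; F=0.724569×(-11.509)=-8.339063, v=-5.105000/1.449138=-3.522785
k=1: u−w=-13.696000, u+w=39.708000; √(b/2)=0.724569, √(2b)=1.449138; F=0.724569×(-13.696)=-9.923695, v=39.708000/1.449138=27.401123
k=2: u−w=30.384000, u+w=19.200000; √(b/2)=0.724569, √(2b)=1.449138; F=0.724569×30.384=22.015300, v=19.200000/1.449138=13.249259
k=3: u−w=3.271000, u+w=-54.837000; √(b/2)=0.724569, √(2b)=1.449138; F=0.724569×3.271=2.370065, v=-54.837000/1.449138=-37.841125

0: F=-8.339063 v=-3.522785
1: F=-9.923695 v=27.401123
2: F=22.015300 v=13.249259
3: F=2.370065 v=-37.841125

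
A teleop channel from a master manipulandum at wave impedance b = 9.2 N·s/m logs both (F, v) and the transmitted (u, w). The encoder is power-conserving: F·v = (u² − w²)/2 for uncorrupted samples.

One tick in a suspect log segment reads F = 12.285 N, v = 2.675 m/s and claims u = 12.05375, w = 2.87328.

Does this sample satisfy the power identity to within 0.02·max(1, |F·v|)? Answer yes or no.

no

F·v = 12.285×2.675 = 32.8624 W.
(u² − w²)/2 = (145.2929 − 8.2557)/2 = 68.5186 W.
|Δ| = 35.6562;  2% of max(1, |F·v|) = 0.6572.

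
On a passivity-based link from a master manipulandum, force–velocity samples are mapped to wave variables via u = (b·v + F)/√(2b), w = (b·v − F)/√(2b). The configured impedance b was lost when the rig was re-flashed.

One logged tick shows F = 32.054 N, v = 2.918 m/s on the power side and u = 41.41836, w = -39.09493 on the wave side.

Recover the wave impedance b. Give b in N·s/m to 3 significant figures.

b = 0.317 N·s/m

u + w = 2.3234;  u + w = √(2b)·v, so √(2b) = 2.3234/2.918 = 0.7962.
b = (√(2b))²/2 = 0.6340/2 = 0.3170.
(Check via u − w = 2F/√(2b): u − w = 80.5133, 2F/√(2b) = 80.5134.)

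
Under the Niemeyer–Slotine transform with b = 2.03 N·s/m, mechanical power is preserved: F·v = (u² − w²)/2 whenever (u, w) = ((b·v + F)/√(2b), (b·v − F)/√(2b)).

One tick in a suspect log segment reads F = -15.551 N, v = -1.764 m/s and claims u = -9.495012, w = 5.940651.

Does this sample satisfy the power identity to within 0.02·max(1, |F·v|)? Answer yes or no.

F·v = (-15.551)×(-1.764) = 27.431964 W.
(u² − w²)/2 = (90.155253 − 35.291334)/2 = 27.431959 W.
|Δ| = 0.000005;  2% of max(1, |F·v|) = 0.548639.

yes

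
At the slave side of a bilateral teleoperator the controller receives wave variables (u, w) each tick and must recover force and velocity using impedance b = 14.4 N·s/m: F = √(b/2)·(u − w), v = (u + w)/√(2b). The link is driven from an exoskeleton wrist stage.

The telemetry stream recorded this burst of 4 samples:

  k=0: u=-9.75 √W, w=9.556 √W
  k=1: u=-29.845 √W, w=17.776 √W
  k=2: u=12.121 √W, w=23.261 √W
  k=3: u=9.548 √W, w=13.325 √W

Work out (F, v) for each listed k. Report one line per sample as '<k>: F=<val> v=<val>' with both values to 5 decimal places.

k=0: u−w=-19.30600, u+w=-0.19400; √(b/2)=2.68328, √(2b)=5.36656; F=2.68328×(-19.306)=-51.80343, v=-0.19400/5.36656=-0.03615
k=1: u−w=-47.62100, u+w=-12.06900; √(b/2)=2.68328, √(2b)=5.36656; F=2.68328×(-47.621)=-127.78055, v=-12.06900/5.36656=-2.24893
k=2: u−w=-11.14000, u+w=35.38200; √(b/2)=2.68328, √(2b)=5.36656; F=2.68328×(-11.14)=-29.89176, v=35.38200/5.36656=6.59305
k=3: u−w=-3.77700, u+w=22.87300; √(b/2)=2.68328, √(2b)=5.36656; F=2.68328×(-3.777)=-10.13475, v=22.87300/5.36656=4.26213

0: F=-51.80343 v=-0.03615
1: F=-127.78055 v=-2.24893
2: F=-29.89176 v=6.59305
3: F=-10.13475 v=4.26213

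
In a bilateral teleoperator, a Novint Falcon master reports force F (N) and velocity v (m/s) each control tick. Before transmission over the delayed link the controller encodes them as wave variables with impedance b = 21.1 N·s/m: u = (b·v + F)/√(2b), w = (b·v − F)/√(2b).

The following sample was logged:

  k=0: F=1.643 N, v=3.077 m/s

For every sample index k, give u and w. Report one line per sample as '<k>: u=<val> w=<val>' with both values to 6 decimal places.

k=0: b·v=21.1×3.077=64.924700; √(2b)=6.496153; u=(64.924700+1.643)/6.496153=10.247250, w=(64.924700−1.643)/6.496153=9.741412

0: u=10.247250 w=9.741412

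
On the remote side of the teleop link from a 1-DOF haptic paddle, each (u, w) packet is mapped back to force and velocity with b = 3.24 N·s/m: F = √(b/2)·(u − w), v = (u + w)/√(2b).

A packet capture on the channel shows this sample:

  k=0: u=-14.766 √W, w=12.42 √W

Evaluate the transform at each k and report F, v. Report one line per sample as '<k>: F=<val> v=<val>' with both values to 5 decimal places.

0: F=-34.60213 v=-0.92160

k=0: u−w=-27.18600, u+w=-2.34600; √(b/2)=1.27279, √(2b)=2.54558; F=1.27279×(-27.186)=-34.60213, v=-2.34600/2.54558=-0.92160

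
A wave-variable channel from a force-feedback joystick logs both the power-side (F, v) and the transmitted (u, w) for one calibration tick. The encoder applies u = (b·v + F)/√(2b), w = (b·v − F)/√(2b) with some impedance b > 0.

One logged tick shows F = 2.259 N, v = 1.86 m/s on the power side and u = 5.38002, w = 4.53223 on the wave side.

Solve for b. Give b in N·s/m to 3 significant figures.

b = 14.2 N·s/m

u + w = 9.91225;  u + w = √(2b)·v, so √(2b) = 9.91225/1.86 = 5.32917.
b = (√(2b))²/2 = 28.40002/2 = 14.20001.
(Check via u − w = 2F/√(2b): u − w = 0.84779, 2F/√(2b) = 0.84779.)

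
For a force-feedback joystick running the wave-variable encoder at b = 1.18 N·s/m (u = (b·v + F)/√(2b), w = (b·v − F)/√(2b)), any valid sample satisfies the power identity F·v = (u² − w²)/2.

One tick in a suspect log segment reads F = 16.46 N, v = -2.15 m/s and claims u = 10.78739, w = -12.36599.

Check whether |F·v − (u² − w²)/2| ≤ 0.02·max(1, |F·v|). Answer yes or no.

F·v = 16.46×(-2.15) = -35.3890 W.
(u² − w²)/2 = (116.3678 − 152.9177)/2 = -18.2750 W.
|Δ| = 17.1140;  2% of max(1, |F·v|) = 0.7078.

no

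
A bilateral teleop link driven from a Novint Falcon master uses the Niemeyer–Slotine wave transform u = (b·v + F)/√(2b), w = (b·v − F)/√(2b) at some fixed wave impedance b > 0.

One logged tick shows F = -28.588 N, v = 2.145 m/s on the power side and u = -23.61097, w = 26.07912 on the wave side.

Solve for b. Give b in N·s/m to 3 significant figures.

u + w = 2.46815;  u + w = √(2b)·v, so √(2b) = 2.46815/2.145 = 1.15065.
b = (√(2b))²/2 = 1.32400/2 = 0.66200.
(Check via u − w = 2F/√(2b): u − w = -49.69009, 2F/√(2b) = -49.69006.)

b = 0.662 N·s/m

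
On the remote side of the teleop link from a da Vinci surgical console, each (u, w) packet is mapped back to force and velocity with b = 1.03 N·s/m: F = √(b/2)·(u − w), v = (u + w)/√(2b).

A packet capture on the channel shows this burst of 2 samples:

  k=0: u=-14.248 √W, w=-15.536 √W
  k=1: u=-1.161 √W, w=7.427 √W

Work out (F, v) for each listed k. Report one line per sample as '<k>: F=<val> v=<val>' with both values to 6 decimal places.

0: F=0.924314 v=-20.751496
1: F=-6.163049 v=4.365729

k=0: u−w=1.288000, u+w=-29.784000; √(b/2)=0.717635, √(2b)=1.435270; F=0.717635×1.288=0.924314, v=-29.784000/1.435270=-20.751496
k=1: u−w=-8.588000, u+w=6.266000; √(b/2)=0.717635, √(2b)=1.435270; F=0.717635×(-8.588)=-6.163049, v=6.266000/1.435270=4.365729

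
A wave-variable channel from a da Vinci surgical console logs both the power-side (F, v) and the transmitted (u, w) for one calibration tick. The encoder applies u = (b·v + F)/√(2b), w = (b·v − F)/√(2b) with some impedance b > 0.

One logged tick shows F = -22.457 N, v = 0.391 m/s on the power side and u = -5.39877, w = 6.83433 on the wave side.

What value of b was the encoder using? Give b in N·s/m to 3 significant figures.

b = 6.74 N·s/m

u + w = 1.4356;  u + w = √(2b)·v, so √(2b) = 1.4356/0.391 = 3.6715.
b = (√(2b))²/2 = 13.4800/2 = 6.7400.
(Check via u − w = 2F/√(2b): u − w = -12.2331, 2F/√(2b) = -12.2331.)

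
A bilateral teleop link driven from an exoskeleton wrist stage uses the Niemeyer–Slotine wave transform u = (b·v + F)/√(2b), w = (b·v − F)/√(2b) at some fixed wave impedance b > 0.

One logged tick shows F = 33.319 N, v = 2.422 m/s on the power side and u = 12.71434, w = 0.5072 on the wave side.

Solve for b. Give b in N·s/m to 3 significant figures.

u + w = 13.22154;  u + w = √(2b)·v, so √(2b) = 13.22154/2.422 = 5.45893.
b = (√(2b))²/2 = 29.79997/2 = 14.89998.
(Check via u − w = 2F/√(2b): u − w = 12.20714, 2F/√(2b) = 12.20714.)

b = 14.9 N·s/m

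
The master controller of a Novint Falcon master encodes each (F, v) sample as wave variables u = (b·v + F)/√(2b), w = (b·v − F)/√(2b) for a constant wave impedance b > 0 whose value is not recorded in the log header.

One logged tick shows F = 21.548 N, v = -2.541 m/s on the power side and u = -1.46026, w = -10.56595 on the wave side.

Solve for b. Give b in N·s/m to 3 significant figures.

u + w = -12.0262;  u + w = √(2b)·v, so √(2b) = -12.0262/(-2.541) = 4.7329.
b = (√(2b))²/2 = 22.4000/2 = 11.2000.
(Check via u − w = 2F/√(2b): u − w = 9.1057, 2F/√(2b) = 9.1057.)

b = 11.2 N·s/m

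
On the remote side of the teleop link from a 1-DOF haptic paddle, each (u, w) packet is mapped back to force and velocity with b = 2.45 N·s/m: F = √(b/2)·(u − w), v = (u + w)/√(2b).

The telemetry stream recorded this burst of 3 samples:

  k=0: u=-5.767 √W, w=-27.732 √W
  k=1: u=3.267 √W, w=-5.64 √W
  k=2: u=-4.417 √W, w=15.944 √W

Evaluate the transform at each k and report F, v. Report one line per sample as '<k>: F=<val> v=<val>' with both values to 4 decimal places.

k=0: u−w=21.9650, u+w=-33.4990; √(b/2)=1.1068, √(2b)=2.2136; F=1.1068×21.965=24.3108, v=-33.4990/2.2136=-15.1333
k=1: u−w=8.9070, u+w=-2.3730; √(b/2)=1.1068, √(2b)=2.2136; F=1.1068×8.907=9.8582, v=-2.3730/2.2136=-1.0720
k=2: u−w=-20.3610, u+w=11.5270; √(b/2)=1.1068, √(2b)=2.2136; F=1.1068×(-20.361)=-22.5355, v=11.5270/2.2136=5.2074

0: F=24.3108 v=-15.1333
1: F=9.8582 v=-1.0720
2: F=-22.5355 v=5.2074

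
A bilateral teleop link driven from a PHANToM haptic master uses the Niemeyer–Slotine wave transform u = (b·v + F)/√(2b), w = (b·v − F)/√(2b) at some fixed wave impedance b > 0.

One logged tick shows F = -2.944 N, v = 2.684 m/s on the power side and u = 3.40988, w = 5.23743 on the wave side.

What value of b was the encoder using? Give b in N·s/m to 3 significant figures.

u + w = 8.6473;  u + w = √(2b)·v, so √(2b) = 8.6473/2.684 = 3.2218.
b = (√(2b))²/2 = 10.3800/2 = 5.1900.
(Check via u − w = 2F/√(2b): u − w = -1.8276, 2F/√(2b) = -1.8276.)

b = 5.19 N·s/m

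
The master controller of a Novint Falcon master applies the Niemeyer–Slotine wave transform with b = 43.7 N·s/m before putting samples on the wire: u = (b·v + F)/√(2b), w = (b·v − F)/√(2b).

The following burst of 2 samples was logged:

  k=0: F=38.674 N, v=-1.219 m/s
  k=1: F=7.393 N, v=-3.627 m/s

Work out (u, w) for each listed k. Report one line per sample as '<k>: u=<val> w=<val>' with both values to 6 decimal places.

k=0: b·v=43.7×(-1.219)=-53.270300; √(2b)=9.348797; u=(-53.270300+38.674)/9.348797=-1.561303, w=(-53.270300−38.674)/9.348797=-9.834881
k=1: b·v=43.7×(-3.627)=-158.499900; √(2b)=9.348797; u=(-158.499900+7.393)/9.348797=-16.163246, w=(-158.499900−7.393)/9.348797=-17.744840

0: u=-1.561303 w=-9.834881
1: u=-16.163246 w=-17.744840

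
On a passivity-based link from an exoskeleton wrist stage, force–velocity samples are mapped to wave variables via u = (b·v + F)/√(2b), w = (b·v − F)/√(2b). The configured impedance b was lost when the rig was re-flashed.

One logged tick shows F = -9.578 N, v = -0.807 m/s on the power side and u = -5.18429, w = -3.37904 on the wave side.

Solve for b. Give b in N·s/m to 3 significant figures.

b = 56.3 N·s/m

u + w = -8.5633;  u + w = √(2b)·v, so √(2b) = -8.5633/(-0.807) = 10.6113.
b = (√(2b))²/2 = 112.6000/2 = 56.3000.
(Check via u − w = 2F/√(2b): u − w = -1.8053, 2F/√(2b) = -1.8052.)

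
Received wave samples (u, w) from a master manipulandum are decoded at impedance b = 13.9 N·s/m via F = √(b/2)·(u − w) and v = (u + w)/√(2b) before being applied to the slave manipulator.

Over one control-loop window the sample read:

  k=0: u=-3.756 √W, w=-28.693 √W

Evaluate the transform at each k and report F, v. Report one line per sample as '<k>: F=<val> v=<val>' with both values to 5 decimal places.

0: F=65.74105 v=-6.15430

k=0: u−w=24.93700, u+w=-32.44900; √(b/2)=2.63629, √(2b)=5.27257; F=2.63629×24.937=65.74105, v=-32.44900/5.27257=-6.15430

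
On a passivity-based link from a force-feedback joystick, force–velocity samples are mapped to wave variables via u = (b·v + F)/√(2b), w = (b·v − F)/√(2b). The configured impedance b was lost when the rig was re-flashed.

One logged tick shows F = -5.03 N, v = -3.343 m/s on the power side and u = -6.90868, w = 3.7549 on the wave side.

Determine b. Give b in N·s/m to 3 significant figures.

u + w = -3.1538;  u + w = √(2b)·v, so √(2b) = -3.1538/(-3.343) = 0.9434.
b = (√(2b))²/2 = 0.8900/2 = 0.4450.
(Check via u − w = 2F/√(2b): u − w = -10.6636, 2F/√(2b) = -10.6636.)

b = 0.445 N·s/m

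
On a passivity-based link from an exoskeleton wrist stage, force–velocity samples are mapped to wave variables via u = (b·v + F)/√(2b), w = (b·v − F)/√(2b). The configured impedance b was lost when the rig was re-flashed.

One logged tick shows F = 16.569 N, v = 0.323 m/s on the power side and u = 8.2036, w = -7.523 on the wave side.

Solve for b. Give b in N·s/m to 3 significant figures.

b = 2.22 N·s/m

u + w = 0.6806;  u + w = √(2b)·v, so √(2b) = 0.6806/0.323 = 2.1071.
b = (√(2b))²/2 = 4.4400/2 = 2.2200.
(Check via u − w = 2F/√(2b): u − w = 15.7266, 2F/√(2b) = 15.7267.)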